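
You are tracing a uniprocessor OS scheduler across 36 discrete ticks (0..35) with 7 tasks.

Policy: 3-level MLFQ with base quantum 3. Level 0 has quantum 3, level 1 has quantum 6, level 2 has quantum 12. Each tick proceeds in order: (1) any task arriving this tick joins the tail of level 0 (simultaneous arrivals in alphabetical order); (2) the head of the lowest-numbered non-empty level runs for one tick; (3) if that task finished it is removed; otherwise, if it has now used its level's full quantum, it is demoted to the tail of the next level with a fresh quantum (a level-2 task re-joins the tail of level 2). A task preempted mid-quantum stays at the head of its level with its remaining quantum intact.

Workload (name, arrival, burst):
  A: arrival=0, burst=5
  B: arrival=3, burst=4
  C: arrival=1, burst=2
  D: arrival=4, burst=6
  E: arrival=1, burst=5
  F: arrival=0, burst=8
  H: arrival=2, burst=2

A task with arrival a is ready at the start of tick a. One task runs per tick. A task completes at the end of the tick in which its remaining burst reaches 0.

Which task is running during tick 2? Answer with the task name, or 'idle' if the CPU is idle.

running at tick 2 = A

t=0: L0/L1/L2 = AF/-/- → run A
t=1: L0/L1/L2 = AFCE/-/- → run A
t=2: L0/L1/L2 = AFCEH/-/- → run A
t=3: L0/L1/L2 = FCEHB/A/- → run F
t=4: L0/L1/L2 = FCEHBD/A/- → run F
t=5: L0/L1/L2 = FCEHBD/A/- → run F
t=6: L0/L1/L2 = CEHBD/AF/- → run C
t=7: L0/L1/L2 = CEHBD/AF/- → run C
t=8: L0/L1/L2 = EHBD/AF/- → run E
t=9: L0/L1/L2 = EHBD/AF/- → run E
t=10: L0/L1/L2 = EHBD/AF/- → run E
t=11: L0/L1/L2 = HBD/AFE/- → run H
t=12: L0/L1/L2 = HBD/AFE/- → run H
t=13: L0/L1/L2 = BD/AFE/- → run B
t=14: L0/L1/L2 = BD/AFE/- → run B
t=15: L0/L1/L2 = BD/AFE/- → run B
t=16: L0/L1/L2 = D/AFEB/- → run D
t=17: L0/L1/L2 = D/AFEB/- → run D
t=18: L0/L1/L2 = D/AFEB/- → run D
t=19: L0/L1/L2 = -/AFEBD/- → run A
t=20: L0/L1/L2 = -/AFEBD/- → run A
t=21: L0/L1/L2 = -/FEBD/- → run F
t=22: L0/L1/L2 = -/FEBD/- → run F
t=23: L0/L1/L2 = -/FEBD/- → run F
t=24: L0/L1/L2 = -/FEBD/- → run F
t=25: L0/L1/L2 = -/FEBD/- → run F
t=26: L0/L1/L2 = -/EBD/- → run E
t=27: L0/L1/L2 = -/EBD/- → run E
t=28: L0/L1/L2 = -/BD/- → run B
t=29: L0/L1/L2 = -/D/- → run D
t=30: L0/L1/L2 = -/D/- → run D
t=31: L0/L1/L2 = -/D/- → run D
t=32: (idle)
t=33: (idle)
t=34: (idle)
t=35: (idle)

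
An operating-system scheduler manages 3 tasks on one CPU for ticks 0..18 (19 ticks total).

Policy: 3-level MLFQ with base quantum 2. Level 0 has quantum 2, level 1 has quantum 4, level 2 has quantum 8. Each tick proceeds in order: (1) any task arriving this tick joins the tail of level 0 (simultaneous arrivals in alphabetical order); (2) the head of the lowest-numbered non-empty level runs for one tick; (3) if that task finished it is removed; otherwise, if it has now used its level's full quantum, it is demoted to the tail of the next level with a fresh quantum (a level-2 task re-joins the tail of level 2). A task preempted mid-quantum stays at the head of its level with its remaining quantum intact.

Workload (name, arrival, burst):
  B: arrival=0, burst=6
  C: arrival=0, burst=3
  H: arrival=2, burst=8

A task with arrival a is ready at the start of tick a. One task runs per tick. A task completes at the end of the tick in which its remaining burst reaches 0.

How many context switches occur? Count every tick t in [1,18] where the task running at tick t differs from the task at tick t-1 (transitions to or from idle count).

t=0: L0/L1/L2 = BC/-/- → run B
t=1: L0/L1/L2 = BC/-/- → run B
t=2: L0/L1/L2 = CH/B/- → run C
t=3: L0/L1/L2 = CH/B/- → run C
t=4: L0/L1/L2 = H/BC/- → run H
t=5: L0/L1/L2 = H/BC/- → run H
t=6: L0/L1/L2 = -/BCH/- → run B
t=7: L0/L1/L2 = -/BCH/- → run B
t=8: L0/L1/L2 = -/BCH/- → run B
t=9: L0/L1/L2 = -/BCH/- → run B
t=10: L0/L1/L2 = -/CH/- → run C
t=11: L0/L1/L2 = -/H/- → run H
t=12: L0/L1/L2 = -/H/- → run H
t=13: L0/L1/L2 = -/H/- → run H
t=14: L0/L1/L2 = -/H/- → run H
t=15: L0/L1/L2 = -/-/H → run H
t=16: L0/L1/L2 = -/-/H → run H
t=17: (idle)
t=18: (idle)

context switches = 6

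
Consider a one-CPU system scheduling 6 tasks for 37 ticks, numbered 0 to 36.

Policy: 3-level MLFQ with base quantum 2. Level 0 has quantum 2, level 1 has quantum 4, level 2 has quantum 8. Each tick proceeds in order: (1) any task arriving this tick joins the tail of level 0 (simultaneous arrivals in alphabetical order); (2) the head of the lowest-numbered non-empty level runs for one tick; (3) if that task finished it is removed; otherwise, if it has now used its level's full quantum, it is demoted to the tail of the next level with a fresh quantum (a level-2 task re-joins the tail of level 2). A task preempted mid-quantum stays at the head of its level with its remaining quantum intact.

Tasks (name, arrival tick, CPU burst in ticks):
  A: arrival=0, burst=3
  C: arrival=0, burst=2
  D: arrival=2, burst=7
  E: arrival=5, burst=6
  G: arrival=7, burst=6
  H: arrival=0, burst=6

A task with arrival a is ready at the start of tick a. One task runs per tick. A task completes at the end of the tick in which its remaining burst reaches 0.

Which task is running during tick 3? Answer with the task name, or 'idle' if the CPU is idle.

t=0: L0/L1/L2 = ACH/-/- → run A
t=1: L0/L1/L2 = ACH/-/- → run A
t=2: L0/L1/L2 = CHD/A/- → run C
t=3: L0/L1/L2 = CHD/A/- → run C
t=4: L0/L1/L2 = HD/A/- → run H
t=5: L0/L1/L2 = HDE/A/- → run H
t=6: L0/L1/L2 = DE/AH/- → run D
t=7: L0/L1/L2 = DEG/AH/- → run D
t=8: L0/L1/L2 = EG/AHD/- → run E
t=9: L0/L1/L2 = EG/AHD/- → run E
t=10: L0/L1/L2 = G/AHDE/- → run G
t=11: L0/L1/L2 = G/AHDE/- → run G
t=12: L0/L1/L2 = -/AHDEG/- → run A
t=13: L0/L1/L2 = -/HDEG/- → run H
t=14: L0/L1/L2 = -/HDEG/- → run H
t=15: L0/L1/L2 = -/HDEG/- → run H
t=16: L0/L1/L2 = -/HDEG/- → run H
t=17: L0/L1/L2 = -/DEG/- → run D
t=18: L0/L1/L2 = -/DEG/- → run D
t=19: L0/L1/L2 = -/DEG/- → run D
t=20: L0/L1/L2 = -/DEG/- → run D
t=21: L0/L1/L2 = -/EG/D → run E
t=22: L0/L1/L2 = -/EG/D → run E
t=23: L0/L1/L2 = -/EG/D → run E
t=24: L0/L1/L2 = -/EG/D → run E
t=25: L0/L1/L2 = -/G/D → run G
t=26: L0/L1/L2 = -/G/D → run G
t=27: L0/L1/L2 = -/G/D → run G
t=28: L0/L1/L2 = -/G/D → run G
t=29: L0/L1/L2 = -/-/D → run D
t=30: (idle)
t=31: (idle)
t=32: (idle)
t=33: (idle)
t=34: (idle)
t=35: (idle)
t=36: (idle)

running at tick 3 = C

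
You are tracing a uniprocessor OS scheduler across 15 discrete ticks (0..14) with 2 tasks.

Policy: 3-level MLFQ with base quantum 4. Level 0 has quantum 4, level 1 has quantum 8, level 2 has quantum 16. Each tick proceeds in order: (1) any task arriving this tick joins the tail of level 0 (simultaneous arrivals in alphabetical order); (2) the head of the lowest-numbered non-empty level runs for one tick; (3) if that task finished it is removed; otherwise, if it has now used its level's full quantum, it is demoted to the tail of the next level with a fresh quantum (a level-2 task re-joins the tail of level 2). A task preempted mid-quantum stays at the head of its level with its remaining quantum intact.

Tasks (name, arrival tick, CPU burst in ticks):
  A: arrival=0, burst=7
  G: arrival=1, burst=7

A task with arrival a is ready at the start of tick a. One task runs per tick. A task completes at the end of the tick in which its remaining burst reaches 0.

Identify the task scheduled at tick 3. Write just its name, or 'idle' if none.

running at tick 3 = A

t=0: L0/L1/L2 = A/-/- → run A
t=1: L0/L1/L2 = AG/-/- → run A
t=2: L0/L1/L2 = AG/-/- → run A
t=3: L0/L1/L2 = AG/-/- → run A
t=4: L0/L1/L2 = G/A/- → run G
t=5: L0/L1/L2 = G/A/- → run G
t=6: L0/L1/L2 = G/A/- → run G
t=7: L0/L1/L2 = G/A/- → run G
t=8: L0/L1/L2 = -/AG/- → run A
t=9: L0/L1/L2 = -/AG/- → run A
t=10: L0/L1/L2 = -/AG/- → run A
t=11: L0/L1/L2 = -/G/- → run G
t=12: L0/L1/L2 = -/G/- → run G
t=13: L0/L1/L2 = -/G/- → run G
t=14: (idle)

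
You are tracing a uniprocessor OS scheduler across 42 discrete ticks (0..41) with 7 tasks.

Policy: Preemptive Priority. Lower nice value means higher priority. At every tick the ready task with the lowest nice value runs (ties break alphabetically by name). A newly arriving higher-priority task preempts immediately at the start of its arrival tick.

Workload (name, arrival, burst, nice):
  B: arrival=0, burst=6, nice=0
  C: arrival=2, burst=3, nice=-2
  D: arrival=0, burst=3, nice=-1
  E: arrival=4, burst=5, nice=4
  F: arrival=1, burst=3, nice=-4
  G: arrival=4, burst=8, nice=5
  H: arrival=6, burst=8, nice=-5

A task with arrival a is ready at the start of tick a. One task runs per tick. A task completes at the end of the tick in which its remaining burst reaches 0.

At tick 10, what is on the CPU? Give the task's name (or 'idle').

running at tick 10 = H

t=0: ready={B,D} → run D
t=1: ready={B,D,F} → run F
t=2: ready={B,C,D,F} → run F
t=3: ready={B,C,D,F} → run F
t=4: ready={B,C,D,E,G} → run C
t=5: ready={B,C,D,E,G} → run C
t=6: ready={B,C,D,E,G,H} → run H
t=7: ready={B,C,D,E,G,H} → run H
t=8: ready={B,C,D,E,G,H} → run H
t=9: ready={B,C,D,E,G,H} → run H
t=10: ready={B,C,D,E,G,H} → run H
t=11: ready={B,C,D,E,G,H} → run H
t=12: ready={B,C,D,E,G,H} → run H
t=13: ready={B,C,D,E,G,H} → run H
t=14: ready={B,C,D,E,G} → run C
t=15: ready={B,D,E,G} → run D
t=16: ready={B,D,E,G} → run D
t=17: ready={B,E,G} → run B
t=18: ready={B,E,G} → run B
t=19: ready={B,E,G} → run B
t=20: ready={B,E,G} → run B
t=21: ready={B,E,G} → run B
t=22: ready={B,E,G} → run B
t=23: ready={E,G} → run E
t=24: ready={E,G} → run E
t=25: ready={E,G} → run E
t=26: ready={E,G} → run E
t=27: ready={E,G} → run E
t=28: ready={G} → run G
t=29: ready={G} → run G
t=30: ready={G} → run G
t=31: ready={G} → run G
t=32: ready={G} → run G
t=33: ready={G} → run G
t=34: ready={G} → run G
t=35: ready={G} → run G
t=36: (idle)
t=37: (idle)
t=38: (idle)
t=39: (idle)
t=40: (idle)
t=41: (idle)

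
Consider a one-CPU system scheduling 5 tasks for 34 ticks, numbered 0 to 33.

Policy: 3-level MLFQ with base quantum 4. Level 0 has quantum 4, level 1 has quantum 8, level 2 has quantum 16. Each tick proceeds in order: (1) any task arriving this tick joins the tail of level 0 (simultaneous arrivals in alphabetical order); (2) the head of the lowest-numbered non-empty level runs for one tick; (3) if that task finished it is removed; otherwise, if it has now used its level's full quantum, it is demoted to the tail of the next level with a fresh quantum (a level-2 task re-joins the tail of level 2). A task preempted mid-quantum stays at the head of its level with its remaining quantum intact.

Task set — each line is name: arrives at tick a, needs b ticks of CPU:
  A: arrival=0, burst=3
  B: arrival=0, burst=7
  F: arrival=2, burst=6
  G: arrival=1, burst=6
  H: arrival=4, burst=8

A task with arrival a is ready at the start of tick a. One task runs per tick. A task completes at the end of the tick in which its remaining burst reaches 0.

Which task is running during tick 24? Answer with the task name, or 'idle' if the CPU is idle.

t=0: L0/L1/L2 = AB/-/- → run A
t=1: L0/L1/L2 = ABG/-/- → run A
t=2: L0/L1/L2 = ABGF/-/- → run A
t=3: L0/L1/L2 = BGF/-/- → run B
t=4: L0/L1/L2 = BGFH/-/- → run B
t=5: L0/L1/L2 = BGFH/-/- → run B
t=6: L0/L1/L2 = BGFH/-/- → run B
t=7: L0/L1/L2 = GFH/B/- → run G
t=8: L0/L1/L2 = GFH/B/- → run G
t=9: L0/L1/L2 = GFH/B/- → run G
t=10: L0/L1/L2 = GFH/B/- → run G
t=11: L0/L1/L2 = FH/BG/- → run F
t=12: L0/L1/L2 = FH/BG/- → run F
t=13: L0/L1/L2 = FH/BG/- → run F
t=14: L0/L1/L2 = FH/BG/- → run F
t=15: L0/L1/L2 = H/BGF/- → run H
t=16: L0/L1/L2 = H/BGF/- → run H
t=17: L0/L1/L2 = H/BGF/- → run H
t=18: L0/L1/L2 = H/BGF/- → run H
t=19: L0/L1/L2 = -/BGFH/- → run B
t=20: L0/L1/L2 = -/BGFH/- → run B
t=21: L0/L1/L2 = -/BGFH/- → run B
t=22: L0/L1/L2 = -/GFH/- → run G
t=23: L0/L1/L2 = -/GFH/- → run G
t=24: L0/L1/L2 = -/FH/- → run F
t=25: L0/L1/L2 = -/FH/- → run F
t=26: L0/L1/L2 = -/H/- → run H
t=27: L0/L1/L2 = -/H/- → run H
t=28: L0/L1/L2 = -/H/- → run H
t=29: L0/L1/L2 = -/H/- → run H
t=30: (idle)
t=31: (idle)
t=32: (idle)
t=33: (idle)

running at tick 24 = F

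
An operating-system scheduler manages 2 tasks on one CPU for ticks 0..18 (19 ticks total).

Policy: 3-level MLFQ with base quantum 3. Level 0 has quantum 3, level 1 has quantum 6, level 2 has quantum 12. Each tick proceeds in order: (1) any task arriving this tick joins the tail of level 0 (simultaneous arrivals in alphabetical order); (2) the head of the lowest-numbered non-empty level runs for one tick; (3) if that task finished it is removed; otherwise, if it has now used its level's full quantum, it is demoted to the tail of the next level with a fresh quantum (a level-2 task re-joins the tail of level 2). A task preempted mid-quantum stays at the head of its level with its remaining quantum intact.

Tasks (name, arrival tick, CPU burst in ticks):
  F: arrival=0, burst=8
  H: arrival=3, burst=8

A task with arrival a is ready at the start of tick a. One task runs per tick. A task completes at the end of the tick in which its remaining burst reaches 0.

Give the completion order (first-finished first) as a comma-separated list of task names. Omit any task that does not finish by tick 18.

completion order = F, H

t=0: L0/L1/L2 = F/-/- → run F
t=1: L0/L1/L2 = F/-/- → run F
t=2: L0/L1/L2 = F/-/- → run F
t=3: L0/L1/L2 = H/F/- → run H
t=4: L0/L1/L2 = H/F/- → run H
t=5: L0/L1/L2 = H/F/- → run H
t=6: L0/L1/L2 = -/FH/- → run F
t=7: L0/L1/L2 = -/FH/- → run F
t=8: L0/L1/L2 = -/FH/- → run F
t=9: L0/L1/L2 = -/FH/- → run F
t=10: L0/L1/L2 = -/FH/- → run F
t=11: L0/L1/L2 = -/H/- → run H
t=12: L0/L1/L2 = -/H/- → run H
t=13: L0/L1/L2 = -/H/- → run H
t=14: L0/L1/L2 = -/H/- → run H
t=15: L0/L1/L2 = -/H/- → run H
t=16: (idle)
t=17: (idle)
t=18: (idle)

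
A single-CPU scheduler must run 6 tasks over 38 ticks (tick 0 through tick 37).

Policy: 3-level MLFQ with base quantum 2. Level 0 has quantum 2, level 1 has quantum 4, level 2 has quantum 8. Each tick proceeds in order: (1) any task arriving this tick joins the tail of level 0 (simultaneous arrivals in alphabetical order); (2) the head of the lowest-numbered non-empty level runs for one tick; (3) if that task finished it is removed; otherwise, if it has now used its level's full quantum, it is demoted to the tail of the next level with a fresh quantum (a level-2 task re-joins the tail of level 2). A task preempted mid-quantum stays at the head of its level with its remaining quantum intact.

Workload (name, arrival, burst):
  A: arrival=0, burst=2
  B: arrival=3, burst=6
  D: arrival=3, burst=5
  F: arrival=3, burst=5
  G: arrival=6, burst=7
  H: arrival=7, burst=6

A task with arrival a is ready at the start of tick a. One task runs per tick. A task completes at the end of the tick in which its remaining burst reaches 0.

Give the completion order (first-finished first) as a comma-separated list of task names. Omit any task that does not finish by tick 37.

completion order = A, B, D, F, H, G

t=0: L0/L1/L2 = A/-/- → run A
t=1: L0/L1/L2 = A/-/- → run A
t=2: (idle)
t=3: L0/L1/L2 = BDF/-/- → run B
t=4: L0/L1/L2 = BDF/-/- → run B
t=5: L0/L1/L2 = DF/B/- → run D
t=6: L0/L1/L2 = DFG/B/- → run D
t=7: L0/L1/L2 = FGH/BD/- → run F
t=8: L0/L1/L2 = FGH/BD/- → run F
t=9: L0/L1/L2 = GH/BDF/- → run G
t=10: L0/L1/L2 = GH/BDF/- → run G
t=11: L0/L1/L2 = H/BDFG/- → run H
t=12: L0/L1/L2 = H/BDFG/- → run H
t=13: L0/L1/L2 = -/BDFGH/- → run B
t=14: L0/L1/L2 = -/BDFGH/- → run B
t=15: L0/L1/L2 = -/BDFGH/- → run B
t=16: L0/L1/L2 = -/BDFGH/- → run B
t=17: L0/L1/L2 = -/DFGH/- → run D
t=18: L0/L1/L2 = -/DFGH/- → run D
t=19: L0/L1/L2 = -/DFGH/- → run D
t=20: L0/L1/L2 = -/FGH/- → run F
t=21: L0/L1/L2 = -/FGH/- → run F
t=22: L0/L1/L2 = -/FGH/- → run F
t=23: L0/L1/L2 = -/GH/- → run G
t=24: L0/L1/L2 = -/GH/- → run G
t=25: L0/L1/L2 = -/GH/- → run G
t=26: L0/L1/L2 = -/GH/- → run G
t=27: L0/L1/L2 = -/H/G → run H
t=28: L0/L1/L2 = -/H/G → run H
t=29: L0/L1/L2 = -/H/G → run H
t=30: L0/L1/L2 = -/H/G → run H
t=31: L0/L1/L2 = -/-/G → run G
t=32: (idle)
t=33: (idle)
t=34: (idle)
t=35: (idle)
t=36: (idle)
t=37: (idle)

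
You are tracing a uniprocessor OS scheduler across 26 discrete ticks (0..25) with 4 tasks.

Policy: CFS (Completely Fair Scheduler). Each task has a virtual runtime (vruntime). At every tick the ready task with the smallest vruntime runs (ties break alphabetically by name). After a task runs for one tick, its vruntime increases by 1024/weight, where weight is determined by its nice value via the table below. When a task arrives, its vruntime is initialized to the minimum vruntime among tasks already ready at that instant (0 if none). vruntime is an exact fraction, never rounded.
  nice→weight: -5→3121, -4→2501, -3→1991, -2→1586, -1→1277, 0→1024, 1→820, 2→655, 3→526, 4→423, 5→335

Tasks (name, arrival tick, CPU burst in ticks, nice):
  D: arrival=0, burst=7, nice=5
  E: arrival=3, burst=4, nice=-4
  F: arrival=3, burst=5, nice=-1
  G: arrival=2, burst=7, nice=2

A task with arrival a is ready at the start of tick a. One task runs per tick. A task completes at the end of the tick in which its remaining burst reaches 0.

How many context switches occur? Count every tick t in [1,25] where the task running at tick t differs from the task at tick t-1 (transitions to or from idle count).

context switches = 18

t=0: vr[D=0] → run D
t=1: vr[D=1024/335] → run D
t=2: vr[D=2048/335 G=2048/335] → run D
t=3: vr[D=3072/335 E=2048/335 F=2048/335 G=2048/335] → run E
t=4: vr[D=3072/335 E=5465088/837835 F=2048/335 G=2048/335] → run F
t=5: vr[D=3072/335 E=5465088/837835 F=2958336/427795 G=2048/335] → run G
t=6: vr[D=3072/335 E=5465088/837835 F=2958336/427795 G=336896/43885] → run E
t=7: vr[D=3072/335 E=5808128/837835 F=2958336/427795 G=336896/43885] → run F
t=8: vr[D=3072/335 E=5808128/837835 F=3301376/427795 G=336896/43885] → run E
t=9: vr[D=3072/335 E=6151168/837835 F=3301376/427795 G=336896/43885] → run E
t=10: vr[D=3072/335 F=3301376/427795 G=336896/43885] → run G
t=11: vr[D=3072/335 F=3301376/427795 G=405504/43885] → run F
t=12: vr[D=3072/335 F=3644416/427795 G=405504/43885] → run F
t=13: vr[D=3072/335 F=3987456/427795 G=405504/43885] → run D
t=14: vr[D=4096/335 F=3987456/427795 G=405504/43885] → run G
t=15: vr[D=4096/335 F=3987456/427795 G=474112/43885] → run F
t=16: vr[D=4096/335 G=474112/43885] → run G
t=17: vr[D=4096/335 G=108544/8777] → run D
t=18: vr[D=1024/67 G=108544/8777] → run G
t=19: vr[D=1024/67 G=611328/43885] → run G
t=20: vr[D=1024/67 G=679936/43885] → run D
t=21: vr[D=6144/335 G=679936/43885] → run G
t=22: vr[D=6144/335] → run D
t=23: (idle)
t=24: (idle)
t=25: (idle)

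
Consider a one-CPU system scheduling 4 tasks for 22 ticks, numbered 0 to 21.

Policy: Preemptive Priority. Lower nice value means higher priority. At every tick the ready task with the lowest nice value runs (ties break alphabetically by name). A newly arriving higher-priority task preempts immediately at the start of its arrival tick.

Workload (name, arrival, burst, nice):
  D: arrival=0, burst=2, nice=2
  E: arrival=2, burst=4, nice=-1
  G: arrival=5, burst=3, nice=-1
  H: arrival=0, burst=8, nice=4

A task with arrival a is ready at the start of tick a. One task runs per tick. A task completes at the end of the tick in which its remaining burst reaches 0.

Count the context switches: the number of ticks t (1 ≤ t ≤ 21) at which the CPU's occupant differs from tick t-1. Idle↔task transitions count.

t=0: ready={D,H} → run D
t=1: ready={D,H} → run D
t=2: ready={E,H} → run E
t=3: ready={E,H} → run E
t=4: ready={E,H} → run E
t=5: ready={E,G,H} → run E
t=6: ready={G,H} → run G
t=7: ready={G,H} → run G
t=8: ready={G,H} → run G
t=9: ready={H} → run H
t=10: ready={H} → run H
t=11: ready={H} → run H
t=12: ready={H} → run H
t=13: ready={H} → run H
t=14: ready={H} → run H
t=15: ready={H} → run H
t=16: ready={H} → run H
t=17: (idle)
t=18: (idle)
t=19: (idle)
t=20: (idle)
t=21: (idle)

context switches = 4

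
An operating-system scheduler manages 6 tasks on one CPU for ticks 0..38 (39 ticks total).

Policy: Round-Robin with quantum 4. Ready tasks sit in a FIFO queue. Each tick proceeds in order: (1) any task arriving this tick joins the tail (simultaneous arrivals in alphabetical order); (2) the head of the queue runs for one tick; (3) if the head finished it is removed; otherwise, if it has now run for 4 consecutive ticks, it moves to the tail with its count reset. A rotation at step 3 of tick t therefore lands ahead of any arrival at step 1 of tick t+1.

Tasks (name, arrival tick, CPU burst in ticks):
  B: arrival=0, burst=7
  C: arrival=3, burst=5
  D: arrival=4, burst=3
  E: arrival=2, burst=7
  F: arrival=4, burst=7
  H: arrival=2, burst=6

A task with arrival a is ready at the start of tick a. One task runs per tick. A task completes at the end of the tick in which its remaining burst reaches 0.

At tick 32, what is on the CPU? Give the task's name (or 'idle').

t=0: queue=[B] q_used=0 → run B
t=1: queue=[B] q_used=1 → run B
t=2: queue=[B,E,H] q_used=2 → run B
t=3: queue=[B,E,H,C] q_used=3 → run B
t=4: queue=[E,H,C,B,D,F] q_used=0 → run E
t=5: queue=[E,H,C,B,D,F] q_used=1 → run E
t=6: queue=[E,H,C,B,D,F] q_used=2 → run E
t=7: queue=[E,H,C,B,D,F] q_used=3 → run E
t=8: queue=[H,C,B,D,F,E] q_used=0 → run H
t=9: queue=[H,C,B,D,F,E] q_used=1 → run H
t=10: queue=[H,C,B,D,F,E] q_used=2 → run H
t=11: queue=[H,C,B,D,F,E] q_used=3 → run H
t=12: queue=[C,B,D,F,E,H] q_used=0 → run C
t=13: queue=[C,B,D,F,E,H] q_used=1 → run C
t=14: queue=[C,B,D,F,E,H] q_used=2 → run C
t=15: queue=[C,B,D,F,E,H] q_used=3 → run C
t=16: queue=[B,D,F,E,H,C] q_used=0 → run B
t=17: queue=[B,D,F,E,H,C] q_used=1 → run B
t=18: queue=[B,D,F,E,H,C] q_used=2 → run B
t=19: queue=[D,F,E,H,C] q_used=0 → run D
t=20: queue=[D,F,E,H,C] q_used=1 → run D
t=21: queue=[D,F,E,H,C] q_used=2 → run D
t=22: queue=[F,E,H,C] q_used=0 → run F
t=23: queue=[F,E,H,C] q_used=1 → run F
t=24: queue=[F,E,H,C] q_used=2 → run F
t=25: queue=[F,E,H,C] q_used=3 → run F
t=26: queue=[E,H,C,F] q_used=0 → run E
t=27: queue=[E,H,C,F] q_used=1 → run E
t=28: queue=[E,H,C,F] q_used=2 → run E
t=29: queue=[H,C,F] q_used=0 → run H
t=30: queue=[H,C,F] q_used=1 → run H
t=31: queue=[C,F] q_used=0 → run C
t=32: queue=[F] q_used=0 → run F
t=33: queue=[F] q_used=1 → run F
t=34: queue=[F] q_used=2 → run F
t=35: (idle)
t=36: (idle)
t=37: (idle)
t=38: (idle)

running at tick 32 = F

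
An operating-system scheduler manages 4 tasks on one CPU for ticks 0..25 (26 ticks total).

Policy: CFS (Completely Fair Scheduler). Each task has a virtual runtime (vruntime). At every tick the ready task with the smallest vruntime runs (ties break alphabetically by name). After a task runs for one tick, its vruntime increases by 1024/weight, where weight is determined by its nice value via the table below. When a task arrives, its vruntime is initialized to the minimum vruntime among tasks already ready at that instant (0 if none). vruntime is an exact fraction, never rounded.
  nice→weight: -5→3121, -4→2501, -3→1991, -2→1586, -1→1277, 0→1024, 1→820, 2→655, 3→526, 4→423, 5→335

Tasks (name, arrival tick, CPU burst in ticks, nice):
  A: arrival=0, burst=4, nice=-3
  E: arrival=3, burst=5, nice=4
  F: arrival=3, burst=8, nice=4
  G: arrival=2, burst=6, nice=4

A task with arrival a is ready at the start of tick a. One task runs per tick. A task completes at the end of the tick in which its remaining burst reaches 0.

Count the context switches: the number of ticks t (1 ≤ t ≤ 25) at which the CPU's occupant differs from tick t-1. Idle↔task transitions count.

t=0: vr[A=0] → run A
t=1: vr[A=1024/1991] → run A
t=2: vr[A=2048/1991 G=2048/1991] → run A
t=3: vr[A=3072/1991 E=2048/1991 F=2048/1991 G=2048/1991] → run E
t=4: vr[A=3072/1991 E=2905088/842193 F=2048/1991 G=2048/1991] → run F
t=5: vr[A=3072/1991 E=2905088/842193 F=2905088/842193 G=2048/1991] → run G
t=6: vr[A=3072/1991 E=2905088/842193 F=2905088/842193 G=2905088/842193] → run A
t=7: vr[E=2905088/842193 F=2905088/842193 G=2905088/842193] → run E
t=8: vr[E=4943872/842193 F=2905088/842193 G=2905088/842193] → run F
t=9: vr[E=4943872/842193 F=4943872/842193 G=2905088/842193] → run G
t=10: vr[E=4943872/842193 F=4943872/842193 G=4943872/842193] → run E
t=11: vr[E=2327552/280731 F=4943872/842193 G=4943872/842193] → run F
t=12: vr[E=2327552/280731 F=2327552/280731 G=4943872/842193] → run G
t=13: vr[E=2327552/280731 F=2327552/280731 G=2327552/280731] → run E
t=14: vr[E=9021440/842193 F=2327552/280731 G=2327552/280731] → run F
t=15: vr[E=9021440/842193 F=9021440/842193 G=2327552/280731] → run G
t=16: vr[E=9021440/842193 F=9021440/842193 G=9021440/842193] → run E
t=17: vr[F=9021440/842193 G=9021440/842193] → run F
t=18: vr[F=11060224/842193 G=9021440/842193] → run G
t=19: vr[F=11060224/842193 G=11060224/842193] → run F
t=20: vr[F=4366336/280731 G=11060224/842193] → run G
t=21: vr[F=4366336/280731] → run F
t=22: vr[F=15137792/842193] → run F
t=23: (idle)
t=24: (idle)
t=25: (idle)

context switches = 20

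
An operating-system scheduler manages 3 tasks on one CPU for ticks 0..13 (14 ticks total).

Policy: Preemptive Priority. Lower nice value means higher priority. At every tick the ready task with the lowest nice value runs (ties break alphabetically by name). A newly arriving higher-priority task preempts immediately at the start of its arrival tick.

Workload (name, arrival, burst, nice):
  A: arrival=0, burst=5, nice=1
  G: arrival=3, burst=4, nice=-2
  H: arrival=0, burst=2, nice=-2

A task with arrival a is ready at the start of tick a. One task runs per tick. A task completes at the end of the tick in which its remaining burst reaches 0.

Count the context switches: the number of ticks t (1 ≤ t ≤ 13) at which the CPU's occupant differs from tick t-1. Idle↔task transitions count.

context switches = 4

t=0: ready={A,H} → run H
t=1: ready={A,H} → run H
t=2: ready={A} → run A
t=3: ready={A,G} → run G
t=4: ready={A,G} → run G
t=5: ready={A,G} → run G
t=6: ready={A,G} → run G
t=7: ready={A} → run A
t=8: ready={A} → run A
t=9: ready={A} → run A
t=10: ready={A} → run A
t=11: (idle)
t=12: (idle)
t=13: (idle)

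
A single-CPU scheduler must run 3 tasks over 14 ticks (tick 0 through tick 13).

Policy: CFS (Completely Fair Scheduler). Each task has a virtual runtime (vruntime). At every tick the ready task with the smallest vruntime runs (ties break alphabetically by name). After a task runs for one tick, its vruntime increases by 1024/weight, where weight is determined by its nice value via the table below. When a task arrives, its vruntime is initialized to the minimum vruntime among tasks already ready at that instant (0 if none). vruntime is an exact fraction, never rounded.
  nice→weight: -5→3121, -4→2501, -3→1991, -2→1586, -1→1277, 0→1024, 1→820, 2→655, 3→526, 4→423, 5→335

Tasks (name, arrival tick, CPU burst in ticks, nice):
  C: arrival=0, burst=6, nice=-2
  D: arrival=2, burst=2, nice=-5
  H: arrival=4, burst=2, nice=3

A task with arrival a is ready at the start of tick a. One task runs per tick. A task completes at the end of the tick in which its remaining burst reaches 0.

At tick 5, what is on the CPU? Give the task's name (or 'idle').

t=0: vr[C=0] → run C
t=1: vr[C=512/793] → run C
t=2: vr[C=1024/793 D=1024/793] → run C
t=3: vr[C=1536/793 D=1024/793] → run D
t=4: vr[C=1536/793 D=4007936/2474953 H=4007936/2474953] → run D
t=5: vr[C=1536/793 H=4007936/2474953] → run H
t=6: vr[C=1536/793 H=2321263104/650912639] → run C
t=7: vr[C=2048/793 H=2321263104/650912639] → run C
t=8: vr[C=2560/793 H=2321263104/650912639] → run C
t=9: vr[H=2321263104/650912639] → run H
t=10: (idle)
t=11: (idle)
t=12: (idle)
t=13: (idle)

running at tick 5 = H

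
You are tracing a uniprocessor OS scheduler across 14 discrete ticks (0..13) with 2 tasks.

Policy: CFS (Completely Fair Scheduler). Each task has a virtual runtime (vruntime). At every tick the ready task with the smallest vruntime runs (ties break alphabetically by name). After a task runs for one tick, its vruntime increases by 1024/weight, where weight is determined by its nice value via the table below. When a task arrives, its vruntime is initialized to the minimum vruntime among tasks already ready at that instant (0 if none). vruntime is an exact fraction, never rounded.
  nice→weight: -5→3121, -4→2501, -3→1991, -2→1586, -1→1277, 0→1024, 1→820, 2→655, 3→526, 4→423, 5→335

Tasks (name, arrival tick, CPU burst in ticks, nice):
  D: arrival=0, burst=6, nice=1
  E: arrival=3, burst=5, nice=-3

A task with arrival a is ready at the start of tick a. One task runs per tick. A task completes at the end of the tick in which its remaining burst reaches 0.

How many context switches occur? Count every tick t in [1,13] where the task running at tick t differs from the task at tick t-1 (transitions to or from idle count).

t=0: vr[D=0] → run D
t=1: vr[D=256/205] → run D
t=2: vr[D=512/205] → run D
t=3: vr[D=768/205 E=768/205] → run D
t=4: vr[D=1024/205 E=768/205] → run E
t=5: vr[D=1024/205 E=1739008/408155] → run E
t=6: vr[D=1024/205 E=1948928/408155] → run E
t=7: vr[D=1024/205 E=2158848/408155] → run D
t=8: vr[D=256/41 E=2158848/408155] → run E
t=9: vr[D=256/41 E=2368768/408155] → run E
t=10: vr[D=256/41] → run D
t=11: (idle)
t=12: (idle)
t=13: (idle)

context switches = 5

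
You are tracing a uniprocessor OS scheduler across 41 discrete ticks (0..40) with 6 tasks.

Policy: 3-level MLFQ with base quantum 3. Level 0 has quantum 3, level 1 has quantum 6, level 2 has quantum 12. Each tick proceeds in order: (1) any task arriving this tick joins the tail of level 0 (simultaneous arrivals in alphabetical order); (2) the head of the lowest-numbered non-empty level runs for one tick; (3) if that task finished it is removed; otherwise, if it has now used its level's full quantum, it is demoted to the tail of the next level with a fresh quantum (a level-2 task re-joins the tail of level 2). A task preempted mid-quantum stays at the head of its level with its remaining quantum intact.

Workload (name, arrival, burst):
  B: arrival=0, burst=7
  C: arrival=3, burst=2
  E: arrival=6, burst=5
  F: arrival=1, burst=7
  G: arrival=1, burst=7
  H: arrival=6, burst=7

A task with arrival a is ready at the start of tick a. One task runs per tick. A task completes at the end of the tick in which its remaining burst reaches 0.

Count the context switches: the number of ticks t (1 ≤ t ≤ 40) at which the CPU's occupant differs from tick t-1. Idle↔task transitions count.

context switches = 11

t=0: L0/L1/L2 = B/-/- → run B
t=1: L0/L1/L2 = BFG/-/- → run B
t=2: L0/L1/L2 = BFG/-/- → run B
t=3: L0/L1/L2 = FGC/B/- → run F
t=4: L0/L1/L2 = FGC/B/- → run F
t=5: L0/L1/L2 = FGC/B/- → run F
t=6: L0/L1/L2 = GCEH/BF/- → run G
t=7: L0/L1/L2 = GCEH/BF/- → run G
t=8: L0/L1/L2 = GCEH/BF/- → run G
t=9: L0/L1/L2 = CEH/BFG/- → run C
t=10: L0/L1/L2 = CEH/BFG/- → run C
t=11: L0/L1/L2 = EH/BFG/- → run E
t=12: L0/L1/L2 = EH/BFG/- → run E
t=13: L0/L1/L2 = EH/BFG/- → run E
t=14: L0/L1/L2 = H/BFGE/- → run H
t=15: L0/L1/L2 = H/BFGE/- → run H
t=16: L0/L1/L2 = H/BFGE/- → run H
t=17: L0/L1/L2 = -/BFGEH/- → run B
t=18: L0/L1/L2 = -/BFGEH/- → run B
t=19: L0/L1/L2 = -/BFGEH/- → run B
t=20: L0/L1/L2 = -/BFGEH/- → run B
t=21: L0/L1/L2 = -/FGEH/- → run F
t=22: L0/L1/L2 = -/FGEH/- → run F
t=23: L0/L1/L2 = -/FGEH/- → run F
t=24: L0/L1/L2 = -/FGEH/- → run F
t=25: L0/L1/L2 = -/GEH/- → run G
t=26: L0/L1/L2 = -/GEH/- → run G
t=27: L0/L1/L2 = -/GEH/- → run G
t=28: L0/L1/L2 = -/GEH/- → run G
t=29: L0/L1/L2 = -/EH/- → run E
t=30: L0/L1/L2 = -/EH/- → run E
t=31: L0/L1/L2 = -/H/- → run H
t=32: L0/L1/L2 = -/H/- → run H
t=33: L0/L1/L2 = -/H/- → run H
t=34: L0/L1/L2 = -/H/- → run H
t=35: (idle)
t=36: (idle)
t=37: (idle)
t=38: (idle)
t=39: (idle)
t=40: (idle)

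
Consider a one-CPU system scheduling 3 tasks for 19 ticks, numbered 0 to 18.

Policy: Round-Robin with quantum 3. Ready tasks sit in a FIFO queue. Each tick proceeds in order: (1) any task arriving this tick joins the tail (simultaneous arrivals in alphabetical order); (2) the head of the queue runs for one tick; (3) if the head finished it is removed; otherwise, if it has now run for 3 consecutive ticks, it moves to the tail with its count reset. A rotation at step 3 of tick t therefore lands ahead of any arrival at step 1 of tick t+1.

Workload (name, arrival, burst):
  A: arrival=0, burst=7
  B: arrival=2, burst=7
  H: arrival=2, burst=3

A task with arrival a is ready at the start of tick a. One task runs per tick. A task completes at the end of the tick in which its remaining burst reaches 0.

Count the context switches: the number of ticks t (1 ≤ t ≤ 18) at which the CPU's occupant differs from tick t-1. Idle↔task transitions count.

context switches = 7

t=0: queue=[A] q_used=0 → run A
t=1: queue=[A] q_used=1 → run A
t=2: queue=[A,B,H] q_used=2 → run A
t=3: queue=[B,H,A] q_used=0 → run B
t=4: queue=[B,H,A] q_used=1 → run B
t=5: queue=[B,H,A] q_used=2 → run B
t=6: queue=[H,A,B] q_used=0 → run H
t=7: queue=[H,A,B] q_used=1 → run H
t=8: queue=[H,A,B] q_used=2 → run H
t=9: queue=[A,B] q_used=0 → run A
t=10: queue=[A,B] q_used=1 → run A
t=11: queue=[A,B] q_used=2 → run A
t=12: queue=[B,A] q_used=0 → run B
t=13: queue=[B,A] q_used=1 → run B
t=14: queue=[B,A] q_used=2 → run B
t=15: queue=[A,B] q_used=0 → run A
t=16: queue=[B] q_used=0 → run B
t=17: (idle)
t=18: (idle)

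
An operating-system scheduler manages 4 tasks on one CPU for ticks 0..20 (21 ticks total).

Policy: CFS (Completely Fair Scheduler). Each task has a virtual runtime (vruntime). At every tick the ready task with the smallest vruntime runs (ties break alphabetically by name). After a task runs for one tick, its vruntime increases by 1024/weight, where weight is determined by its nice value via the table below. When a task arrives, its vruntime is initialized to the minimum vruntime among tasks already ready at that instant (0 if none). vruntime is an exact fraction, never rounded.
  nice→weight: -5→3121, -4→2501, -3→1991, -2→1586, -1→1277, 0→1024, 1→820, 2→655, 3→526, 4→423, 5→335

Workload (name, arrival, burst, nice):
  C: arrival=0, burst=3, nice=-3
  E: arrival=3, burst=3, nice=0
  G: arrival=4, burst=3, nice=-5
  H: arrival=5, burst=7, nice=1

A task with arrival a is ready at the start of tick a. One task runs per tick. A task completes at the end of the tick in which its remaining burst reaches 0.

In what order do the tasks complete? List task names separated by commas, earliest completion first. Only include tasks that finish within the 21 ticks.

completion order = C, G, E, H

t=0: vr[C=0] → run C
t=1: vr[C=1024/1991] → run C
t=2: vr[C=2048/1991] → run C
t=3: vr[E=0] → run E
t=4: vr[E=1 G=1] → run E
t=5: vr[E=2 G=1 H=1] → run G
t=6: vr[E=2 G=4145/3121 H=1] → run H
t=7: vr[E=2 G=4145/3121 H=461/205] → run G
t=8: vr[E=2 G=5169/3121 H=461/205] → run G
t=9: vr[E=2 H=461/205] → run E
t=10: vr[H=461/205] → run H
t=11: vr[H=717/205] → run H
t=12: vr[H=973/205] → run H
t=13: vr[H=1229/205] → run H
t=14: vr[H=297/41] → run H
t=15: vr[H=1741/205] → run H
t=16: (idle)
t=17: (idle)
t=18: (idle)
t=19: (idle)
t=20: (idle)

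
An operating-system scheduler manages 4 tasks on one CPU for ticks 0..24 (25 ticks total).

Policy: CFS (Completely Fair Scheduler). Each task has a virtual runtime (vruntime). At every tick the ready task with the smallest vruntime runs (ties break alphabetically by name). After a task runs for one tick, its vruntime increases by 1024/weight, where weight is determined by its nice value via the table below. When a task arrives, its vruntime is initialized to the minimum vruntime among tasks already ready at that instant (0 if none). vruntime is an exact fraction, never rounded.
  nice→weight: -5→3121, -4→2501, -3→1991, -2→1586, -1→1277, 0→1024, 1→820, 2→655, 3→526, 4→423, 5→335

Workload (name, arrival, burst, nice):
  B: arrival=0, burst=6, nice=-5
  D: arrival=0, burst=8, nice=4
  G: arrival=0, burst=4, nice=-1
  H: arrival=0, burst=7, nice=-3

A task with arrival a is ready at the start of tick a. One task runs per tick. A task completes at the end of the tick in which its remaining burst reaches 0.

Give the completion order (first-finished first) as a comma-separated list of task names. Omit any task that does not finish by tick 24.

t=0: vr[B=0 D=0 G=0 H=0] → run B
t=1: vr[B=1024/3121 D=0 G=0 H=0] → run D
t=2: vr[B=1024/3121 D=1024/423 G=0 H=0] → run G
t=3: vr[B=1024/3121 D=1024/423 G=1024/1277 H=0] → run H
t=4: vr[B=1024/3121 D=1024/423 G=1024/1277 H=1024/1991] → run B
t=5: vr[B=2048/3121 D=1024/423 G=1024/1277 H=1024/1991] → run H
t=6: vr[B=2048/3121 D=1024/423 G=1024/1277 H=2048/1991] → run B
t=7: vr[B=3072/3121 D=1024/423 G=1024/1277 H=2048/1991] → run G
t=8: vr[B=3072/3121 D=1024/423 G=2048/1277 H=2048/1991] → run B
t=9: vr[B=4096/3121 D=1024/423 G=2048/1277 H=2048/1991] → run H
t=10: vr[B=4096/3121 D=1024/423 G=2048/1277 H=3072/1991] → run B
t=11: vr[B=5120/3121 D=1024/423 G=2048/1277 H=3072/1991] → run H
t=12: vr[B=5120/3121 D=1024/423 G=2048/1277 H=4096/1991] → run G
t=13: vr[B=5120/3121 D=1024/423 G=3072/1277 H=4096/1991] → run B
t=14: vr[D=1024/423 G=3072/1277 H=4096/1991] → run H
t=15: vr[D=1024/423 G=3072/1277 H=5120/1991] → run G
t=16: vr[D=1024/423 H=5120/1991] → run D
t=17: vr[D=2048/423 H=5120/1991] → run H
t=18: vr[D=2048/423 H=6144/1991] → run H
t=19: vr[D=2048/423] → run D
t=20: vr[D=1024/141] → run D
t=21: vr[D=4096/423] → run D
t=22: vr[D=5120/423] → run D
t=23: vr[D=2048/141] → run D
t=24: vr[D=7168/423] → run D

completion order = B, G, H, D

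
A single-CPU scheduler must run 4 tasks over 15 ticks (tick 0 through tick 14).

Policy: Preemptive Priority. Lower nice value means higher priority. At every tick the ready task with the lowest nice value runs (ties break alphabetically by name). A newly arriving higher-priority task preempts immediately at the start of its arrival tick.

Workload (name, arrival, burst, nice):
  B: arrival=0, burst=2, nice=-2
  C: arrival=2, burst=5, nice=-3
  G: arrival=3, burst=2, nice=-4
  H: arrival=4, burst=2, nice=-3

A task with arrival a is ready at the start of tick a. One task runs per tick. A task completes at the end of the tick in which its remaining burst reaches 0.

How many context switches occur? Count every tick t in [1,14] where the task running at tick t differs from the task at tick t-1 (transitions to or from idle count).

context switches = 5

t=0: ready={B} → run B
t=1: ready={B} → run B
t=2: ready={C} → run C
t=3: ready={C,G} → run G
t=4: ready={C,G,H} → run G
t=5: ready={C,H} → run C
t=6: ready={C,H} → run C
t=7: ready={C,H} → run C
t=8: ready={C,H} → run C
t=9: ready={H} → run H
t=10: ready={H} → run H
t=11: (idle)
t=12: (idle)
t=13: (idle)
t=14: (idle)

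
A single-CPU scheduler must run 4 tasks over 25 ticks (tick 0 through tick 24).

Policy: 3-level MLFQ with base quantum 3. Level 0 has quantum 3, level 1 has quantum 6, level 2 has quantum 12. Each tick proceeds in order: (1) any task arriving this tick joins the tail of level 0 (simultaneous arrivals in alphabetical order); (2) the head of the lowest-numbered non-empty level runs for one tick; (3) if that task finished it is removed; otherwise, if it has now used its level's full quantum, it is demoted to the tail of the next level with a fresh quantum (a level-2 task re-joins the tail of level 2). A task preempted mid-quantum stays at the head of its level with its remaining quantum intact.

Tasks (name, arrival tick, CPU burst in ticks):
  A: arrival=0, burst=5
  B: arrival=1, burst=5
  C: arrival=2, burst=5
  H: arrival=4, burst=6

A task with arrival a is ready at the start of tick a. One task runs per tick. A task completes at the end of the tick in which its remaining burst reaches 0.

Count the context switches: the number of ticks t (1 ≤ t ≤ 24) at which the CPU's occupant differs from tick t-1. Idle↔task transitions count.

context switches = 8

t=0: L0/L1/L2 = A/-/- → run A
t=1: L0/L1/L2 = AB/-/- → run A
t=2: L0/L1/L2 = ABC/-/- → run A
t=3: L0/L1/L2 = BC/A/- → run B
t=4: L0/L1/L2 = BCH/A/- → run B
t=5: L0/L1/L2 = BCH/A/- → run B
t=6: L0/L1/L2 = CH/AB/- → run C
t=7: L0/L1/L2 = CH/AB/- → run C
t=8: L0/L1/L2 = CH/AB/- → run C
t=9: L0/L1/L2 = H/ABC/- → run H
t=10: L0/L1/L2 = H/ABC/- → run H
t=11: L0/L1/L2 = H/ABC/- → run H
t=12: L0/L1/L2 = -/ABCH/- → run A
t=13: L0/L1/L2 = -/ABCH/- → run A
t=14: L0/L1/L2 = -/BCH/- → run B
t=15: L0/L1/L2 = -/BCH/- → run B
t=16: L0/L1/L2 = -/CH/- → run C
t=17: L0/L1/L2 = -/CH/- → run C
t=18: L0/L1/L2 = -/H/- → run H
t=19: L0/L1/L2 = -/H/- → run H
t=20: L0/L1/L2 = -/H/- → run H
t=21: (idle)
t=22: (idle)
t=23: (idle)
t=24: (idle)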